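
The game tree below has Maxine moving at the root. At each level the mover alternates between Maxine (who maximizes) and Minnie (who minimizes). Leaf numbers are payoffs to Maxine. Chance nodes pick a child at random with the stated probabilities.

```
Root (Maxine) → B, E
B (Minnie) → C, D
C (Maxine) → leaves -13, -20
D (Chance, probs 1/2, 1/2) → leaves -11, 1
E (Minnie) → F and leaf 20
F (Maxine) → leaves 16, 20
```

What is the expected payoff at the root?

20

C (Maxine): max(-13, -20) = -13
D (Chance): 1/2·-11 + 1/2·1 = -5
B (Minnie): min(-13, -5) = -13
F (Maxine): max(16, 20) = 20
E (Minnie): min(20, 20) = 20
Root (Maxine): max(-13, 20) = 20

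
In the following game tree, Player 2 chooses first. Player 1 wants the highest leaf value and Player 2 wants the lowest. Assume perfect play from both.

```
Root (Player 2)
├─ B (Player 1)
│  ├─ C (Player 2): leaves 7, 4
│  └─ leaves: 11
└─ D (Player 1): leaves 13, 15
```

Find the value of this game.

C (Player 2): min(7, 4) = 4
B (Player 1): max(4, 11) = 11
D (Player 1): max(13, 15) = 15
Root (Player 2): min(11, 15) = 11

11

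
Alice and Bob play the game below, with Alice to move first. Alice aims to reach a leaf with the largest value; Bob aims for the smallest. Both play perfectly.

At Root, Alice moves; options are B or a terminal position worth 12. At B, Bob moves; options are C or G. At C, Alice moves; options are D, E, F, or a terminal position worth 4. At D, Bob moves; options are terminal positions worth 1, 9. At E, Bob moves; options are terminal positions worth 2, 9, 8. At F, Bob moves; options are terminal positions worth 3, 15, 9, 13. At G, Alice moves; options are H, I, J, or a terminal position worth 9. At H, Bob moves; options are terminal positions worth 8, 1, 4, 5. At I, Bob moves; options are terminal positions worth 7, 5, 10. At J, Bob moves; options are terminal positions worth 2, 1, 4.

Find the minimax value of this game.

12

D (Bob): min(1, 9) = 1
E (Bob): min(2, 9, 8) = 2
F (Bob): min(3, 15, 9, 13) = 3
C (Alice): max(1, 2, 3, 4) = 4
H (Bob): min(8, 1, 4, 5) = 1
I (Bob): min(7, 5, 10) = 5
J (Bob): min(2, 1, 4) = 1
G (Alice): max(1, 5, 1, 9) = 9
B (Bob): min(4, 9) = 4
Root (Alice): max(4, 12) = 12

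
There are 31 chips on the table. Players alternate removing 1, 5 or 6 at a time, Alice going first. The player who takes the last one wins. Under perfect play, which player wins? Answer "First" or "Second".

Mark each pile size as W (mover wins) or L (mover loses):
i:   0  1  2  3  4  5  6  7  8  9 10 11 12 13 14 15 16 17 18 19 20 21 22 23 24 25 26 27 28 29 30 31
     L  W  L  W  L  W  W  W  W  W  W  L  W  L  W  L  W  W  W  W  W  W  L  W  L  W  L  W  W  W  W  W
Position 31 is W, so the first player wins.

First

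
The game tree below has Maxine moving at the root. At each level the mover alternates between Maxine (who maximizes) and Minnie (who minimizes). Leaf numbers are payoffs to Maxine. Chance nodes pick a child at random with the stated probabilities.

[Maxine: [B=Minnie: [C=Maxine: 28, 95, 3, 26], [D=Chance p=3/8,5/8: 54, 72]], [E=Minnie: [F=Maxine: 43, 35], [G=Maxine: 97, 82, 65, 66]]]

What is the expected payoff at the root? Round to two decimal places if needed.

65.25

C (Maxine): max(28, 95, 3, 26) = 95
D (Chance): 3/8·54 + 5/8·72 = 65.25
B (Minnie): min(95, 65.25) = 65.25
F (Maxine): max(43, 35) = 43
G (Maxine): max(97, 82, 65, 66) = 97
E (Minnie): min(43, 97) = 43
Root (Maxine): max(65.25, 43) = 65.25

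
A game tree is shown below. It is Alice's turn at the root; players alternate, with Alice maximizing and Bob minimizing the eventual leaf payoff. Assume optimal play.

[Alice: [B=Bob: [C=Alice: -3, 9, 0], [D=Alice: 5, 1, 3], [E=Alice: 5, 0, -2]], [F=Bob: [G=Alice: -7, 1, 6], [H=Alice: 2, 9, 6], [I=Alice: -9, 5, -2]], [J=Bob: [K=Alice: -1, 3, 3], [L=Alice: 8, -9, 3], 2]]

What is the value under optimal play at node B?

C: max(-3, 9, 0) = 9
D: max(5, 1, 3) = 5
E: max(5, 0, -2) = 5
B: min(9, 5, 5) = 5

5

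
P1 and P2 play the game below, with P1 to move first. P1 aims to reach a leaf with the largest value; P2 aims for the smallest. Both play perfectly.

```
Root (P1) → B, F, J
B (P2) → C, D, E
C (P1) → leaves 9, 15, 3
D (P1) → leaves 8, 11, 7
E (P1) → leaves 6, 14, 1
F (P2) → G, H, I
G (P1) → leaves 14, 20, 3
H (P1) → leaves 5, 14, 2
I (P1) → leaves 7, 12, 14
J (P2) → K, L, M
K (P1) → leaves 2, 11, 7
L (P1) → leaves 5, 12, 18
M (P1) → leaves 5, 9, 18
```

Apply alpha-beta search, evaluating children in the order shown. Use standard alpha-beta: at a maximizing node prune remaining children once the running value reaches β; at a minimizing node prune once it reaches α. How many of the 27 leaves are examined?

C [α=-∞,β=+∞]: v=15
D [α=-∞,β=15]: v=11
E [α=-∞,β=11]: v=14 after child 2 ≥ β → β-cutoff, skip 1
B [α=-∞,β=+∞]: v=11
G [α=11,β=+∞]: v=20
H [α=11,β=20]: v=14
I [α=11,β=14]: v=14
F [α=11,β=+∞]: v=14
K [α=14,β=+∞]: v=11
J [α=14,β=+∞]: v=11 after child 1 ≤ α → α-cutoff, skip 2
Root [α=-∞,β=+∞]: v=14
Leaves evaluated: 20 of 27.

20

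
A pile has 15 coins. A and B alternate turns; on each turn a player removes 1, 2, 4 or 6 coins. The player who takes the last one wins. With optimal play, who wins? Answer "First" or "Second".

Positions where the player to move wins (W) vs loses (L):
i:   0  1  2  3  4  5  6  7  8  9 10 11 12 13 14 15
     L  W  W  L  W  W  W  W  L  W  W  L  W  W  W  W
Position 15 is W, so the first player wins.

First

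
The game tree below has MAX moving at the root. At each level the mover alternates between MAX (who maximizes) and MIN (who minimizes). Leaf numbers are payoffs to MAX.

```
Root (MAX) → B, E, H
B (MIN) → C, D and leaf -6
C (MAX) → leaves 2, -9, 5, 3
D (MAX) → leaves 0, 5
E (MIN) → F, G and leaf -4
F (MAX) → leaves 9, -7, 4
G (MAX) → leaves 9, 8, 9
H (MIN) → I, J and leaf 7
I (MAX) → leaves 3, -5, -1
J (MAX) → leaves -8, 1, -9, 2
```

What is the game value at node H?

2

I: max(3, -5, -1) = 3
J: max(-8, 1, -9, 2) = 2
H: min(3, 2, 7) = 2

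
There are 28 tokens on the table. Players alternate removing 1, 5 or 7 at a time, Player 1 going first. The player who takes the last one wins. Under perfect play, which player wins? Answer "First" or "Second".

Mark each pile size as W (mover wins) or L (mover loses):
i:   0  1  2  3  4  5  6  7  8  9 10 11 12 13 14 15 16 17 18 19 20 21 22 23 24 25 26 27 28
     L  W  L  W  L  W  L  W  L  W  L  W  L  W  L  W  L  W  L  W  L  W  L  W  L  W  L  W  L
Position 28 is L, so the second player wins.

Second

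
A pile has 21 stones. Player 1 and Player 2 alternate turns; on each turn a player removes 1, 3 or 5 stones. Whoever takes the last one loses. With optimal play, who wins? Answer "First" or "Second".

Compute winning (W) and losing (L) positions by backward induction:
i:   0  1  2  3  4  5  6  7  8  9 10 11 12 13 14 15 16 17 18 19 20 21
     W  L  W  L  W  L  W  L  W  L  W  L  W  L  W  L  W  L  W  L  W  L
Position 21 is L, so the second player wins.

Second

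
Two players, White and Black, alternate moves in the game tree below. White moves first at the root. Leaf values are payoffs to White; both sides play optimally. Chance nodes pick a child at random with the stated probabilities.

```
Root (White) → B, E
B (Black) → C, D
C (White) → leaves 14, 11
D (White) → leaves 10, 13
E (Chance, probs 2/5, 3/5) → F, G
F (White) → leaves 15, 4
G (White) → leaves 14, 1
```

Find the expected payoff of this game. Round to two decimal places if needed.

14.4

C (White): max(14, 11) = 14
D (White): max(10, 13) = 13
B (Black): min(14, 13) = 13
F (White): max(15, 4) = 15
G (White): max(14, 1) = 14
E (Chance): 2/5·15 + 3/5·14 = 14.4
Root (White): max(13, 14.4) = 14.4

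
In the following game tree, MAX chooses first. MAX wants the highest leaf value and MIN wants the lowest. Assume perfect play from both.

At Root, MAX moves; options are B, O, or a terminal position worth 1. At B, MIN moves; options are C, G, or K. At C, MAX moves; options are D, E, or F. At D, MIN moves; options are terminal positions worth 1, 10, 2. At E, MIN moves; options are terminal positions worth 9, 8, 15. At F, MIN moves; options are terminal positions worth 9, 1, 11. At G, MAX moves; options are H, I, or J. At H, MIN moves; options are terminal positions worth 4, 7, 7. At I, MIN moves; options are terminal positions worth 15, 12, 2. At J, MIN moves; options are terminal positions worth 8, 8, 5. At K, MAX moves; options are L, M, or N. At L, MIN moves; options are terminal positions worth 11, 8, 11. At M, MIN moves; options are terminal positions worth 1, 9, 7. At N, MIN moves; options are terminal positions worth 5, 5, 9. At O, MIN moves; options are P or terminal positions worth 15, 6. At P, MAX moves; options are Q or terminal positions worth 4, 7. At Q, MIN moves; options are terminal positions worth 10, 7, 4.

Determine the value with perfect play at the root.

6

D (MIN): min(1, 10, 2) = 1
E (MIN): min(9, 8, 15) = 8
F (MIN): min(9, 1, 11) = 1
C (MAX): max(1, 8, 1) = 8
H (MIN): min(4, 7, 7) = 4
I (MIN): min(15, 12, 2) = 2
J (MIN): min(8, 8, 5) = 5
G (MAX): max(4, 2, 5) = 5
L (MIN): min(11, 8, 11) = 8
M (MIN): min(1, 9, 7) = 1
N (MIN): min(5, 5, 9) = 5
K (MAX): max(8, 1, 5) = 8
B (MIN): min(8, 5, 8) = 5
Q (MIN): min(10, 7, 4) = 4
P (MAX): max(4, 4, 7) = 7
O (MIN): min(7, 15, 6) = 6
Root (MAX): max(5, 6, 1) = 6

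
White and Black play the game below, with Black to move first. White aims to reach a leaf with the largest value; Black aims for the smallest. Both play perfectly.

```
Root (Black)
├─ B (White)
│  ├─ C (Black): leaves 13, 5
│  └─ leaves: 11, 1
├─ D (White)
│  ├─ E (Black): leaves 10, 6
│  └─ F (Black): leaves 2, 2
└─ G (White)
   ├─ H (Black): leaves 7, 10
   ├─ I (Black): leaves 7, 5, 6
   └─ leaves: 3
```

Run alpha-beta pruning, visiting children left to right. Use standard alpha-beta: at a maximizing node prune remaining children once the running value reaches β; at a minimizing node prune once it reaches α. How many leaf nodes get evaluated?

C [α=-∞,β=+∞]: v=5
B [α=-∞,β=+∞]: v=11
E [α=-∞,β=11]: v=6
F [α=6,β=11]: v=2 after child 1 ≤ α → α-cutoff, skip 1
D [α=-∞,β=11]: v=6
H [α=-∞,β=6]: v=7
G [α=-∞,β=6]: v=7 after child 1 ≥ β → β-cutoff, skip 2
Root [α=-∞,β=+∞]: v=6
Leaves evaluated: 9 of 14.

9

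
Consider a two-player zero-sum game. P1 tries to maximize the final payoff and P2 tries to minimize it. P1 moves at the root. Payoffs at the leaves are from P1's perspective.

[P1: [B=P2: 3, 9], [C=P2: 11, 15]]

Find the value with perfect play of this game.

11

B (P2): min(3, 9) = 3
C (P2): min(11, 15) = 11
Root (P1): max(3, 11) = 11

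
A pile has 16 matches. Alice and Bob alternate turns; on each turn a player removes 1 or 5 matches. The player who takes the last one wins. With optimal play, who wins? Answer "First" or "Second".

Second

Compute winning (W) and losing (L) positions by backward induction:
i:   0  1  2  3  4  5  6  7  8  9 10 11 12 13 14 15 16
     L  W  L  W  L  W  L  W  L  W  L  W  L  W  L  W  L
Position 16 is L, so the second player wins.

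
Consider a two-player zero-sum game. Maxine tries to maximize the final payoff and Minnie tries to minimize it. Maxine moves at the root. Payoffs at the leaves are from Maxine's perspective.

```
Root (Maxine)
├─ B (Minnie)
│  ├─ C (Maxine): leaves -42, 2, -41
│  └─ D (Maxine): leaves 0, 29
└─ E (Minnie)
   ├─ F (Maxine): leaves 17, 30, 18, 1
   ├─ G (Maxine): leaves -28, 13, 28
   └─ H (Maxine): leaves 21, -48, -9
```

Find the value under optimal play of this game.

C (Maxine): max(-42, 2, -41) = 2
D (Maxine): max(0, 29) = 29
B (Minnie): min(2, 29) = 2
F (Maxine): max(17, 30, 18, 1) = 30
G (Maxine): max(-28, 13, 28) = 28
H (Maxine): max(21, -48, -9) = 21
E (Minnie): min(30, 28, 21) = 21
Root (Maxine): max(2, 21) = 21

21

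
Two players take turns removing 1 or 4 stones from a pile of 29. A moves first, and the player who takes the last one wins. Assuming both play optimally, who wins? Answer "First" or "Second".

Positions where the player to move wins (W) vs loses (L):
i:   0  1  2  3  4  5  6  7  8  9 10 11 12 13 14 15 16 17 18 19 20 21 22 23 24 25 26 27 28 29
     L  W  L  W  W  L  W  L  W  W  L  W  L  W  W  L  W  L  W  W  L  W  L  W  W  L  W  L  W  W
Position 29 is W, so the first player wins.

First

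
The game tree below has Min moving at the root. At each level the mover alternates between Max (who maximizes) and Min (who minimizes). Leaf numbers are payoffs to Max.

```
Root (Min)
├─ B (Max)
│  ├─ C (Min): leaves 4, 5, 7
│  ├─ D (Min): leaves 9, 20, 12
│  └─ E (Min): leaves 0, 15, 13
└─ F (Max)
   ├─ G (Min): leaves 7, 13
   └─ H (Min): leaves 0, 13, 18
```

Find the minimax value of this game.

C (Min): min(4, 5, 7) = 4
D (Min): min(9, 20, 12) = 9
E (Min): min(0, 15, 13) = 0
B (Max): max(4, 9, 0) = 9
G (Min): min(7, 13) = 7
H (Min): min(0, 13, 18) = 0
F (Max): max(7, 0) = 7
Root (Min): min(9, 7) = 7

7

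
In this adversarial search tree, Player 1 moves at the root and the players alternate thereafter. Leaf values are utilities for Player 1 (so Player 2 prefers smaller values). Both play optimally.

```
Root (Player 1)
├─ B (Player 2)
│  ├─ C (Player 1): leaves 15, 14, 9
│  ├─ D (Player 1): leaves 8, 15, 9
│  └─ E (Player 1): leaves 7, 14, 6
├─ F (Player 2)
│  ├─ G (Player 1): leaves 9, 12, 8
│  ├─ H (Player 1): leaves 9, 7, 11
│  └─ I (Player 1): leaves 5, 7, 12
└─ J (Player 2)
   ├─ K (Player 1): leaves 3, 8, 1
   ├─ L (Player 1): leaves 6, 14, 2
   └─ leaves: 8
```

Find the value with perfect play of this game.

14

C (Player 1): max(15, 14, 9) = 15
D (Player 1): max(8, 15, 9) = 15
E (Player 1): max(7, 14, 6) = 14
B (Player 2): min(15, 15, 14) = 14
G (Player 1): max(9, 12, 8) = 12
H (Player 1): max(9, 7, 11) = 11
I (Player 1): max(5, 7, 12) = 12
F (Player 2): min(12, 11, 12) = 11
K (Player 1): max(3, 8, 1) = 8
L (Player 1): max(6, 14, 2) = 14
J (Player 2): min(8, 14, 8) = 8
Root (Player 1): max(14, 11, 8) = 14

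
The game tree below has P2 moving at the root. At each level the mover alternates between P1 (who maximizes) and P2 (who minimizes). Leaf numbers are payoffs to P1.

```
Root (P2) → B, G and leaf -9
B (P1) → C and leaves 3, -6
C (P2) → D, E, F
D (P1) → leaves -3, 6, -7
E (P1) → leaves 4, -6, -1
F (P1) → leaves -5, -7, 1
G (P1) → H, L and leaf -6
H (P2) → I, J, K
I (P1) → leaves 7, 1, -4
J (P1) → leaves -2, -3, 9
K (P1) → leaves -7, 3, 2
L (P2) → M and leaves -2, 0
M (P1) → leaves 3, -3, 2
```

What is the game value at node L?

-2

M: max(3, -3, 2) = 3
L: min(3, -2, 0) = -2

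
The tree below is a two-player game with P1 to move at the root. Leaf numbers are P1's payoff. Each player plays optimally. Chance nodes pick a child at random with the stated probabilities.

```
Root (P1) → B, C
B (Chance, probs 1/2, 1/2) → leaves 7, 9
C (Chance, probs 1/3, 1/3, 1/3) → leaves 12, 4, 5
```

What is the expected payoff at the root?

B (Chance): 1/2·7 + 1/2·9 = 8
C (Chance): 1/3·12 + 1/3·4 + 1/3·5 = 7
Root (P1): max(8, 7) = 8

8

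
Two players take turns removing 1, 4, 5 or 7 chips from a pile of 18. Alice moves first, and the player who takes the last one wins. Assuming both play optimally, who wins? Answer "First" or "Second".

Compute winning (W) and losing (L) positions by backward induction:
i:   0  1  2  3  4  5  6  7  8  9 10 11 12 13 14 15 16 17 18
     L  W  L  W  W  W  W  W  L  W  L  W  W  W  W  W  L  W  L
Position 18 is L, so the second player wins.

Second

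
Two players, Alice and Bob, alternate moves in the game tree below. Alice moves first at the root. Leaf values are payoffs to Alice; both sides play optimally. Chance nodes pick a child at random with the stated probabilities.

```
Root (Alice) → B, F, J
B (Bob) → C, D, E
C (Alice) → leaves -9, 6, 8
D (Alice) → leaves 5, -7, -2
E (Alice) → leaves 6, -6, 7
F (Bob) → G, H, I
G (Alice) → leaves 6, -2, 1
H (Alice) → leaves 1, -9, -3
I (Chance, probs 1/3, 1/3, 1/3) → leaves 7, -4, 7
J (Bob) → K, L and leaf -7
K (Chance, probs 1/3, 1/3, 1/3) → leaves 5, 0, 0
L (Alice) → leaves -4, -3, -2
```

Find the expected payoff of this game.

C (Alice): max(-9, 6, 8) = 8
D (Alice): max(5, -7, -2) = 5
E (Alice): max(6, -6, 7) = 7
B (Bob): min(8, 5, 7) = 5
G (Alice): max(6, -2, 1) = 6
H (Alice): max(1, -9, -3) = 1
I (Chance): 1/3·7 + 1/3·-4 + 1/3·7 = 3.33
F (Bob): min(6, 1, 3.33) = 1
K (Chance): 1/3·5 + 1/3·0 + 1/3·0 = 1.67
L (Alice): max(-4, -3, -2) = -2
J (Bob): min(1.67, -2, -7) = -7
Root (Alice): max(5, 1, -7) = 5

5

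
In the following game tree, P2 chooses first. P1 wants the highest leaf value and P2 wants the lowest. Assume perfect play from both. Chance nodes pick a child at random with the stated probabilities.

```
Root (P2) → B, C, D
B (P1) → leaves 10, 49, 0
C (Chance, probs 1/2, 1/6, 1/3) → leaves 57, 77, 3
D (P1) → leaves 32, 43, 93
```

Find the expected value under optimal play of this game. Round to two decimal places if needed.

42.33

B (P1): max(10, 49, 0) = 49
C (Chance): 1/2·57 + 1/6·77 + 1/3·3 = 42.33
D (P1): max(32, 43, 93) = 93
Root (P2): min(49, 42.33, 93) = 42.33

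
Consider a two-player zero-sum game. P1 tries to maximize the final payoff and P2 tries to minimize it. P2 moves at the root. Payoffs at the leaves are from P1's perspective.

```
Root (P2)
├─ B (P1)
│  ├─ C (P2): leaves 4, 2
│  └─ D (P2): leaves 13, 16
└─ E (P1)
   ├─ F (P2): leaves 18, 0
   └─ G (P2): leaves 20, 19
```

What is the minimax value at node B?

13

C: min(4, 2) = 2
D: min(13, 16) = 13
B: max(2, 13) = 13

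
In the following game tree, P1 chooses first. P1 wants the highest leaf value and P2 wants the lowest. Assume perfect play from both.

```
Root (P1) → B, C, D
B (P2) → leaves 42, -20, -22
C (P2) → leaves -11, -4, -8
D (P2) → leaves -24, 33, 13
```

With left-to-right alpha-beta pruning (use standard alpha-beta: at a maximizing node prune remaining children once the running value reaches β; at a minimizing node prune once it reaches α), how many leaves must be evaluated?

7

B [α=-∞,β=+∞]: v=-22
C [α=-22,β=+∞]: v=-11
D [α=-11,β=+∞]: v=-24 after child 1 ≤ α → α-cutoff, skip 2
Root [α=-∞,β=+∞]: v=-11
Leaves evaluated: 7 of 9.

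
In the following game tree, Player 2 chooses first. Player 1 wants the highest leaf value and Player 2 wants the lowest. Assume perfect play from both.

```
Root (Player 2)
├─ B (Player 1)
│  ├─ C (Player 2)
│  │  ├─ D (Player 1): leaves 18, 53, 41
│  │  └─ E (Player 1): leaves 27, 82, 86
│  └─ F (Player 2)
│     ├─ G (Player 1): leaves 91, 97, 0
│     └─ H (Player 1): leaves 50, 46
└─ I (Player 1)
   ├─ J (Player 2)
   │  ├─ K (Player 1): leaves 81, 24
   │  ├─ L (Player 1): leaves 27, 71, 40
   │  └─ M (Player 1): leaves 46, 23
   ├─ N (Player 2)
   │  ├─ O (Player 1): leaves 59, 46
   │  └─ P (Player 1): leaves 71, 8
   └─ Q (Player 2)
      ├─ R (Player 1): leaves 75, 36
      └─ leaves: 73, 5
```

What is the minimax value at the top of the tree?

53

D (Player 1): max(18, 53, 41) = 53
E (Player 1): max(27, 82, 86) = 86
C (Player 2): min(53, 86) = 53
G (Player 1): max(91, 97, 0) = 97
H (Player 1): max(50, 46) = 50
F (Player 2): min(97, 50) = 50
B (Player 1): max(53, 50) = 53
K (Player 1): max(81, 24) = 81
L (Player 1): max(27, 71, 40) = 71
M (Player 1): max(46, 23) = 46
J (Player 2): min(81, 71, 46) = 46
O (Player 1): max(59, 46) = 59
P (Player 1): max(71, 8) = 71
N (Player 2): min(59, 71) = 59
R (Player 1): max(75, 36) = 75
Q (Player 2): min(75, 73, 5) = 5
I (Player 1): max(46, 59, 5) = 59
Root (Player 2): min(53, 59) = 53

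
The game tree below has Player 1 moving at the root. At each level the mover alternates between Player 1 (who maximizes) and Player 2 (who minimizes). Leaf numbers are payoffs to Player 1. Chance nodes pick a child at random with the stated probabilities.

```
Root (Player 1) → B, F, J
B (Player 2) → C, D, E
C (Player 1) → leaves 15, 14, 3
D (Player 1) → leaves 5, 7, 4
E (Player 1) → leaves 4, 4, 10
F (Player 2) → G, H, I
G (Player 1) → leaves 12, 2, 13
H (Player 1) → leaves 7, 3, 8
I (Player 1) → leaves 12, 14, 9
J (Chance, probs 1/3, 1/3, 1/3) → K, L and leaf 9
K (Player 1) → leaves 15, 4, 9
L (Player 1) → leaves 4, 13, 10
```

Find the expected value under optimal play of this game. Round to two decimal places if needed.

12.33

C (Player 1): max(15, 14, 3) = 15
D (Player 1): max(5, 7, 4) = 7
E (Player 1): max(4, 4, 10) = 10
B (Player 2): min(15, 7, 10) = 7
G (Player 1): max(12, 2, 13) = 13
H (Player 1): max(7, 3, 8) = 8
I (Player 1): max(12, 14, 9) = 14
F (Player 2): min(13, 8, 14) = 8
K (Player 1): max(15, 4, 9) = 15
L (Player 1): max(4, 13, 10) = 13
J (Chance): 1/3·15 + 1/3·13 + 1/3·9 = 12.33
Root (Player 1): max(7, 8, 12.33) = 12.33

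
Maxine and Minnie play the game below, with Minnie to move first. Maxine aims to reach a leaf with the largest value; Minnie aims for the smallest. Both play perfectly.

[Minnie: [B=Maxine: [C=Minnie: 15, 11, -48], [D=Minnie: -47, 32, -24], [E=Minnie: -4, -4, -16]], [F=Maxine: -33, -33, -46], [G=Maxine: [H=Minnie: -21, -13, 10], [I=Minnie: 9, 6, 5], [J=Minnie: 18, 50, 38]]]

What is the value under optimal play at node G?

18

H: min(-21, -13, 10) = -21
I: min(9, 6, 5) = 5
J: min(18, 50, 38) = 18
G: max(-21, 5, 18) = 18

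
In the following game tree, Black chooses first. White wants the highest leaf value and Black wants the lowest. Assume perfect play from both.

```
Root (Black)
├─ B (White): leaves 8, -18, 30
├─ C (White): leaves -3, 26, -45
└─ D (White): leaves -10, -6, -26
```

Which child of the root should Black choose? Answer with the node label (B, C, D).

B (White): max(8, -18, 30) = 30
C (White): max(-3, 26, -45) = 26
D (White): max(-10, -6, -26) = -6
Root (Black): min(30, 26, -6) = -6
Black picks the child with the lowest value: D (value -6).

D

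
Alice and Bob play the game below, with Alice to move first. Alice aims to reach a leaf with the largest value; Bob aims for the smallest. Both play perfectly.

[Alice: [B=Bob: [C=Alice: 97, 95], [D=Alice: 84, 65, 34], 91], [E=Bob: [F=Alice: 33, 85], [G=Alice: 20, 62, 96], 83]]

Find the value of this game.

84

C (Alice): max(97, 95) = 97
D (Alice): max(84, 65, 34) = 84
B (Bob): min(97, 84, 91) = 84
F (Alice): max(33, 85) = 85
G (Alice): max(20, 62, 96) = 96
E (Bob): min(85, 96, 83) = 83
Root (Alice): max(84, 83) = 84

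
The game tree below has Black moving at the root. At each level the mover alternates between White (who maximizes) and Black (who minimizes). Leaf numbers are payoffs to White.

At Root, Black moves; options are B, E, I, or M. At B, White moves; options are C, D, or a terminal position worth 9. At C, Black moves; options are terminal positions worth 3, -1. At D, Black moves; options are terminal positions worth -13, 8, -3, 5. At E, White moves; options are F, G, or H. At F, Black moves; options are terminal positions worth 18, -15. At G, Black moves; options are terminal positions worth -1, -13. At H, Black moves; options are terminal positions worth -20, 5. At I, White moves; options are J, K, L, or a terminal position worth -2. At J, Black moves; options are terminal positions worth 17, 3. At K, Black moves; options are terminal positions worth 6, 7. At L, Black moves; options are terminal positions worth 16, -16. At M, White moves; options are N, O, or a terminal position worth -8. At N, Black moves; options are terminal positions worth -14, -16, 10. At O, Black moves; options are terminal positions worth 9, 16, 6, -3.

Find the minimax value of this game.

-13

C (Black): min(3, -1) = -1
D (Black): min(-13, 8, -3, 5) = -13
B (White): max(-1, -13, 9) = 9
F (Black): min(18, -15) = -15
G (Black): min(-1, -13) = -13
H (Black): min(-20, 5) = -20
E (White): max(-15, -13, -20) = -13
J (Black): min(17, 3) = 3
K (Black): min(6, 7) = 6
L (Black): min(16, -16) = -16
I (White): max(3, 6, -16, -2) = 6
N (Black): min(-14, -16, 10) = -16
O (Black): min(9, 16, 6, -3) = -3
M (White): max(-16, -3, -8) = -3
Root (Black): min(9, -13, 6, -3) = -13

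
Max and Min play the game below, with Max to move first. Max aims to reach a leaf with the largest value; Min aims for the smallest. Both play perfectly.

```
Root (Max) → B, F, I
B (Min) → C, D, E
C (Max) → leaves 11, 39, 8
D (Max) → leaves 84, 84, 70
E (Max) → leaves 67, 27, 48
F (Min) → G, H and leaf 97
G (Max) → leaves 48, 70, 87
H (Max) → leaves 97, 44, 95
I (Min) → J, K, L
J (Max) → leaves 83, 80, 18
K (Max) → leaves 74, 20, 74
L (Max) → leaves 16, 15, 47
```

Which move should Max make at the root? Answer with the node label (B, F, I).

C (Max): max(11, 39, 8) = 39
D (Max): max(84, 84, 70) = 84
E (Max): max(67, 27, 48) = 67
B (Min): min(39, 84, 67) = 39
G (Max): max(48, 70, 87) = 87
H (Max): max(97, 44, 95) = 97
F (Min): min(87, 97, 97) = 87
J (Max): max(83, 80, 18) = 83
K (Max): max(74, 20, 74) = 74
L (Max): max(16, 15, 47) = 47
I (Min): min(83, 74, 47) = 47
Root (Max): max(39, 87, 47) = 87
Max picks the child with the highest value: F (value 87).

F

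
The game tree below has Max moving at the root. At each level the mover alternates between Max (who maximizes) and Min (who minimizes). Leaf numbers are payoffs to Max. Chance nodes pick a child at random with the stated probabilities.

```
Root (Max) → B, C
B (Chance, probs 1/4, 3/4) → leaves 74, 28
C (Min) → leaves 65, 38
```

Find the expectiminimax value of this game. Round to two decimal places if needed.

B (Chance): 1/4·74 + 3/4·28 = 39.5
C (Min): min(65, 38) = 38
Root (Max): max(39.5, 38) = 39.5

39.5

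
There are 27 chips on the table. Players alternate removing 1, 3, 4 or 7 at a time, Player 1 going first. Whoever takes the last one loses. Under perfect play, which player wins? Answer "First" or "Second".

Second

Positions where the player to move wins (W) vs loses (L):
i:   0  1  2  3  4  5  6  7  8  9 10 11 12 13 14 15 16 17 18 19 20 21 22 23 24 25 26 27
     W  L  W  L  W  W  W  W  W  L  W  L  W  W  W  W  W  L  W  L  W  W  W  W  W  L  W  L
Position 27 is L, so the second player wins.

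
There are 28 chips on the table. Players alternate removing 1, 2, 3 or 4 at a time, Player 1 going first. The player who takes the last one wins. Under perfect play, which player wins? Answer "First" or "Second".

i:   0  1  2  3  4  5  6  7  8  9 10 11 12 13 14 15 16 17 18 19 20 21 22 23 24 25 26 27 28
     L  W  W  W  W  L  W  W  W  W  L  W  W  W  W  L  W  W  W  W  L  W  W  W  W  L  W  W  W
Position 28 is W, so the first player wins.

First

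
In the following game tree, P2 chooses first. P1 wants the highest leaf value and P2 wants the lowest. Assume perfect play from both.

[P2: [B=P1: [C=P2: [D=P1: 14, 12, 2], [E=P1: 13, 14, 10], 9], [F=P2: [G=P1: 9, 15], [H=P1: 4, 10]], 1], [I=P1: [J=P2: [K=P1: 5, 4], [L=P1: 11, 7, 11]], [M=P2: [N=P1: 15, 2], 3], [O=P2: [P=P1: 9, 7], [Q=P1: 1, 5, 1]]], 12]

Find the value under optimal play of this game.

D (P1): max(14, 12, 2) = 14
E (P1): max(13, 14, 10) = 14
C (P2): min(14, 14, 9) = 9
G (P1): max(9, 15) = 15
H (P1): max(4, 10) = 10
F (P2): min(15, 10) = 10
B (P1): max(9, 10, 1) = 10
K (P1): max(5, 4) = 5
L (P1): max(11, 7, 11) = 11
J (P2): min(5, 11) = 5
N (P1): max(15, 2) = 15
M (P2): min(15, 3) = 3
P (P1): max(9, 7) = 9
Q (P1): max(1, 5, 1) = 5
O (P2): min(9, 5) = 5
I (P1): max(5, 3, 5) = 5
Root (P2): min(10, 5, 12) = 5

5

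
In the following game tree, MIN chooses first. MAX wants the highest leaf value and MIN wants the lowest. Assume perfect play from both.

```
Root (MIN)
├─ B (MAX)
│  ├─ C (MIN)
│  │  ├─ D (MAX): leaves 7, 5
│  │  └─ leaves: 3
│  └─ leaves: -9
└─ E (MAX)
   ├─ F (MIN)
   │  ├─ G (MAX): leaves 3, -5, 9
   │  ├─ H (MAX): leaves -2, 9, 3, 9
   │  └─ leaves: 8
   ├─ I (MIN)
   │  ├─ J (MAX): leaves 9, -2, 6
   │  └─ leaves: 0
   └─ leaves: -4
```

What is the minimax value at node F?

G: max(3, -5, 9) = 9
H: max(-2, 9, 3, 9) = 9
F: min(9, 9, 8) = 8

8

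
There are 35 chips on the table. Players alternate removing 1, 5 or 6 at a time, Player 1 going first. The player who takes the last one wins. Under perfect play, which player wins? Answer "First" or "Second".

Second

Compute winning (W) and losing (L) positions by backward induction:
i:   0  1  2  3  4  5  6  7  8  9 10 11 12 13 14 15 16 17 18 19 20 21 22 23 24 25 26 27 28 29 30 31 32 33 34 35
     L  W  L  W  L  W  W  W  W  W  W  L  W  L  W  L  W  W  W  W  W  W  L  W  L  W  L  W  W  W  W  W  W  L  W  L
Position 35 is L, so the second player wins.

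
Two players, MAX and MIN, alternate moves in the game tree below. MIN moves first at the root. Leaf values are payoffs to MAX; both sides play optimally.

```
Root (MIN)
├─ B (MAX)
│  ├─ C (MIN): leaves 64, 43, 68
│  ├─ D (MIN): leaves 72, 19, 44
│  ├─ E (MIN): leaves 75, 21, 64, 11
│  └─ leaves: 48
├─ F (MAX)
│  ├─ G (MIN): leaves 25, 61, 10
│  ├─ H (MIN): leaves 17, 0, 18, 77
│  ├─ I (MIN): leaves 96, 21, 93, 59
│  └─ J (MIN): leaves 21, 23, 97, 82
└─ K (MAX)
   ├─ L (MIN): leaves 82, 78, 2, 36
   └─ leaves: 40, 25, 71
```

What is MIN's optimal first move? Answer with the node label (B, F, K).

C (MIN): min(64, 43, 68) = 43
D (MIN): min(72, 19, 44) = 19
E (MIN): min(75, 21, 64, 11) = 11
B (MAX): max(43, 19, 11, 48) = 48
G (MIN): min(25, 61, 10) = 10
H (MIN): min(17, 0, 18, 77) = 0
I (MIN): min(96, 21, 93, 59) = 21
J (MIN): min(21, 23, 97, 82) = 21
F (MAX): max(10, 0, 21, 21) = 21
L (MIN): min(82, 78, 2, 36) = 2
K (MAX): max(2, 40, 25, 71) = 71
Root (MIN): min(48, 21, 71) = 21
MIN picks the child with the lowest value: F (value 21).

F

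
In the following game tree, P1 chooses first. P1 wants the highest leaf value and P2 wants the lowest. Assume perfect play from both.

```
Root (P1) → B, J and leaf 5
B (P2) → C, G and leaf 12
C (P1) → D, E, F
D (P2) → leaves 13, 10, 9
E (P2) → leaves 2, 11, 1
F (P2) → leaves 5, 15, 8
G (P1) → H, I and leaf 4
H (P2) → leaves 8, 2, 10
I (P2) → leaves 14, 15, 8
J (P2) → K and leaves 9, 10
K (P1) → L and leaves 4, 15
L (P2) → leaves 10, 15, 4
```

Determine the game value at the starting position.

9

D (P2): min(13, 10, 9) = 9
E (P2): min(2, 11, 1) = 1
F (P2): min(5, 15, 8) = 5
C (P1): max(9, 1, 5) = 9
H (P2): min(8, 2, 10) = 2
I (P2): min(14, 15, 8) = 8
G (P1): max(2, 8, 4) = 8
B (P2): min(9, 8, 12) = 8
L (P2): min(10, 15, 4) = 4
K (P1): max(4, 4, 15) = 15
J (P2): min(15, 9, 10) = 9
Root (P1): max(8, 9, 5) = 9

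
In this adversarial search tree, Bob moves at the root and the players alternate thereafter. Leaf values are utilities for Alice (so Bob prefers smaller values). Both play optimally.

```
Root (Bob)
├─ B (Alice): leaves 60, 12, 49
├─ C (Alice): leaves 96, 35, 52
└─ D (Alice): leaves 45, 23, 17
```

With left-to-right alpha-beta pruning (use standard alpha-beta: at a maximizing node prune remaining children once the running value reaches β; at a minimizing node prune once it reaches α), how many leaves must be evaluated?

7

B [α=-∞,β=+∞]: v=60
C [α=-∞,β=60]: v=96 after child 1 ≥ β → β-cutoff, skip 2
D [α=-∞,β=60]: v=45
Root [α=-∞,β=+∞]: v=45
Leaves evaluated: 7 of 9.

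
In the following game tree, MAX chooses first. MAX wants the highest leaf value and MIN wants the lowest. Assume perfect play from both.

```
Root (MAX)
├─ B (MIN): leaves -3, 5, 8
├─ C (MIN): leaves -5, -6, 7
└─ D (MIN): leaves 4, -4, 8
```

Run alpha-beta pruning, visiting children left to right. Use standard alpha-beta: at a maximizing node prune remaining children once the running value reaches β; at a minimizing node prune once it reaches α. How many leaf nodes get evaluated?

B [α=-∞,β=+∞]: v=-3
C [α=-3,β=+∞]: v=-5 after child 1 ≤ α → α-cutoff, skip 2
D [α=-3,β=+∞]: v=-4 after child 2 ≤ α → α-cutoff, skip 1
Root [α=-∞,β=+∞]: v=-3
Leaves evaluated: 6 of 9.

6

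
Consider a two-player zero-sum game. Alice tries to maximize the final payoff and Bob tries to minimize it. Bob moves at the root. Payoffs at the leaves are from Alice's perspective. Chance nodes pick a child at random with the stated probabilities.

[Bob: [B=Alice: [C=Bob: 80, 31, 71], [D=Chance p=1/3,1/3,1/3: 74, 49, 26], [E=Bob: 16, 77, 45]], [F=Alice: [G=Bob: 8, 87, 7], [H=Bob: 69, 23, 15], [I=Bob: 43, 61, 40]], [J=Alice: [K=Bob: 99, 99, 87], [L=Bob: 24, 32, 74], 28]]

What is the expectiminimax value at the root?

40

C (Bob): min(80, 31, 71) = 31
D (Chance): 1/3·74 + 1/3·49 + 1/3·26 = 49.67
E (Bob): min(16, 77, 45) = 16
B (Alice): max(31, 49.67, 16) = 49.67
G (Bob): min(8, 87, 7) = 7
H (Bob): min(69, 23, 15) = 15
I (Bob): min(43, 61, 40) = 40
F (Alice): max(7, 15, 40) = 40
K (Bob): min(99, 99, 87) = 87
L (Bob): min(24, 32, 74) = 24
J (Alice): max(87, 24, 28) = 87
Root (Bob): min(49.67, 40, 87) = 40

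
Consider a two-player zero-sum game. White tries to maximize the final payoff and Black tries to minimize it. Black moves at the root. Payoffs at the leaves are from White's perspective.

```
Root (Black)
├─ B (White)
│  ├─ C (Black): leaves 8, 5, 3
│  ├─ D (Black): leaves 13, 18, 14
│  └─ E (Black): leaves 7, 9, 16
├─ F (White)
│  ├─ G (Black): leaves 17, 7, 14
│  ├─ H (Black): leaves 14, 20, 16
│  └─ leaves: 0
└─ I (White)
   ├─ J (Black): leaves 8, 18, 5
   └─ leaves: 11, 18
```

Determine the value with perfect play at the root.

13

C (Black): min(8, 5, 3) = 3
D (Black): min(13, 18, 14) = 13
E (Black): min(7, 9, 16) = 7
B (White): max(3, 13, 7) = 13
G (Black): min(17, 7, 14) = 7
H (Black): min(14, 20, 16) = 14
F (White): max(7, 14, 0) = 14
J (Black): min(8, 18, 5) = 5
I (White): max(5, 11, 18) = 18
Root (Black): min(13, 14, 18) = 13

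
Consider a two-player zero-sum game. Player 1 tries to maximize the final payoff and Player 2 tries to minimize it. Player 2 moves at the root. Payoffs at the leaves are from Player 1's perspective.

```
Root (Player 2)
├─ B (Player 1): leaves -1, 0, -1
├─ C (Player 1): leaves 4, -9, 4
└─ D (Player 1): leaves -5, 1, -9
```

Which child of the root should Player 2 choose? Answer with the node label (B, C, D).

B

B (Player 1): max(-1, 0, -1) = 0
C (Player 1): max(4, -9, 4) = 4
D (Player 1): max(-5, 1, -9) = 1
Root (Player 2): min(0, 4, 1) = 0
Player 2 picks the child with the lowest value: B (value 0).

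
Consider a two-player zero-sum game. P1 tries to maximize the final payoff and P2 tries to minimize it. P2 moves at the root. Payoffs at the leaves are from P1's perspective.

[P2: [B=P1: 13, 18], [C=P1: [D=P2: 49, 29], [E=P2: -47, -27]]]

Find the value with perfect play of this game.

B (P1): max(13, 18) = 18
D (P2): min(49, 29) = 29
E (P2): min(-47, -27) = -47
C (P1): max(29, -47) = 29
Root (P2): min(18, 29) = 18

18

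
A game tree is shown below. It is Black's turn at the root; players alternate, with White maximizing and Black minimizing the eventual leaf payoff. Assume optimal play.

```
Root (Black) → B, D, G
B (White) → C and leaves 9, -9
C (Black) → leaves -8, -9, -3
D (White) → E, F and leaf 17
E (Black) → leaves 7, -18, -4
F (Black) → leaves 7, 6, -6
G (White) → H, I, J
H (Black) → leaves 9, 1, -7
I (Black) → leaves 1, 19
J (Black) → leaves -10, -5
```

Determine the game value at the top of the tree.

1

C (Black): min(-8, -9, -3) = -9
B (White): max(-9, 9, -9) = 9
E (Black): min(7, -18, -4) = -18
F (Black): min(7, 6, -6) = -6
D (White): max(-18, -6, 17) = 17
H (Black): min(9, 1, -7) = -7
I (Black): min(1, 19) = 1
J (Black): min(-10, -5) = -10
G (White): max(-7, 1, -10) = 1
Root (Black): min(9, 17, 1) = 1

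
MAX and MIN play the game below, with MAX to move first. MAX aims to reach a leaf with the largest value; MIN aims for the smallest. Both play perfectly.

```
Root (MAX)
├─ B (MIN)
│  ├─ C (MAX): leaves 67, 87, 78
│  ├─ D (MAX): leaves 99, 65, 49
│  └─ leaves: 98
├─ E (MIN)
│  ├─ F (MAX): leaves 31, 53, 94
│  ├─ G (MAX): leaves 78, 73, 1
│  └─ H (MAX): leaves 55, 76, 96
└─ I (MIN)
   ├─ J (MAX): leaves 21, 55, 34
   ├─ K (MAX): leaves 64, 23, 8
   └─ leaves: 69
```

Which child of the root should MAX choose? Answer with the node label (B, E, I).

C (MAX): max(67, 87, 78) = 87
D (MAX): max(99, 65, 49) = 99
B (MIN): min(87, 99, 98) = 87
F (MAX): max(31, 53, 94) = 94
G (MAX): max(78, 73, 1) = 78
H (MAX): max(55, 76, 96) = 96
E (MIN): min(94, 78, 96) = 78
J (MAX): max(21, 55, 34) = 55
K (MAX): max(64, 23, 8) = 64
I (MIN): min(55, 64, 69) = 55
Root (MAX): max(87, 78, 55) = 87
MAX picks the child with the highest value: B (value 87).

B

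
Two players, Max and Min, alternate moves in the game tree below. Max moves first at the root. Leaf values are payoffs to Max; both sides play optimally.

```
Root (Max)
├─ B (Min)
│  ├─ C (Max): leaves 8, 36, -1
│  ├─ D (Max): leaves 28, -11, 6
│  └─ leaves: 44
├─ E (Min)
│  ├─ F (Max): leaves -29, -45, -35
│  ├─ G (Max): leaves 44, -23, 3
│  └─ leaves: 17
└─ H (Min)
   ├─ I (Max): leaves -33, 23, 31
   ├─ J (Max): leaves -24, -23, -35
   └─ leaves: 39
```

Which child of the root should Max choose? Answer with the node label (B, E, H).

B

C (Max): max(8, 36, -1) = 36
D (Max): max(28, -11, 6) = 28
B (Min): min(36, 28, 44) = 28
F (Max): max(-29, -45, -35) = -29
G (Max): max(44, -23, 3) = 44
E (Min): min(-29, 44, 17) = -29
I (Max): max(-33, 23, 31) = 31
J (Max): max(-24, -23, -35) = -23
H (Min): min(31, -23, 39) = -23
Root (Max): max(28, -29, -23) = 28
Max picks the child with the highest value: B (value 28).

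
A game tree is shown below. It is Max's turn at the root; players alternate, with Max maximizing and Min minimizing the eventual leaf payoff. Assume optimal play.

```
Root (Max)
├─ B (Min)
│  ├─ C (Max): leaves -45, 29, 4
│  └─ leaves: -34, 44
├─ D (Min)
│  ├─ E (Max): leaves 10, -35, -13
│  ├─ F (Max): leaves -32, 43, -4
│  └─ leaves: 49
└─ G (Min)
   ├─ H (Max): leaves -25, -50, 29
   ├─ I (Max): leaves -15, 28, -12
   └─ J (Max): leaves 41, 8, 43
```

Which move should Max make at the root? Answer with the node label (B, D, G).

G

C (Max): max(-45, 29, 4) = 29
B (Min): min(29, -34, 44) = -34
E (Max): max(10, -35, -13) = 10
F (Max): max(-32, 43, -4) = 43
D (Min): min(10, 43, 49) = 10
H (Max): max(-25, -50, 29) = 29
I (Max): max(-15, 28, -12) = 28
J (Max): max(41, 8, 43) = 43
G (Min): min(29, 28, 43) = 28
Root (Max): max(-34, 10, 28) = 28
Max picks the child with the highest value: G (value 28).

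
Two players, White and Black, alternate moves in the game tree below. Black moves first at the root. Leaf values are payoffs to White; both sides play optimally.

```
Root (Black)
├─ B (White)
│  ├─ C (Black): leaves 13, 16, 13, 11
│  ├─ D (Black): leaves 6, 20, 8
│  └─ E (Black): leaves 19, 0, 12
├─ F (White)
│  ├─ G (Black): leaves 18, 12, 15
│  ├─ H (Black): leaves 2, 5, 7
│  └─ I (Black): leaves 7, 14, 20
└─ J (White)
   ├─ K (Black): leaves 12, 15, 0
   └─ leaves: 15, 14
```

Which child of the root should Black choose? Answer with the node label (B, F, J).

C (Black): min(13, 16, 13, 11) = 11
D (Black): min(6, 20, 8) = 6
E (Black): min(19, 0, 12) = 0
B (White): max(11, 6, 0) = 11
G (Black): min(18, 12, 15) = 12
H (Black): min(2, 5, 7) = 2
I (Black): min(7, 14, 20) = 7
F (White): max(12, 2, 7) = 12
K (Black): min(12, 15, 0) = 0
J (White): max(0, 15, 14) = 15
Root (Black): min(11, 12, 15) = 11
Black picks the child with the lowest value: B (value 11).

B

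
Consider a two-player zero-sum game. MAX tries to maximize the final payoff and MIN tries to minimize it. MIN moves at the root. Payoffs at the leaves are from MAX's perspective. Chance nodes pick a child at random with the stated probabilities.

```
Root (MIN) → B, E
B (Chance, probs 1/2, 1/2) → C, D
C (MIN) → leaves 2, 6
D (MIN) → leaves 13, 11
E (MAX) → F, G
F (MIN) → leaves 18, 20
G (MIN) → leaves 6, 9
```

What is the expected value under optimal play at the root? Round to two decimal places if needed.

C (MIN): min(2, 6) = 2
D (MIN): min(13, 11) = 11
B (Chance): 1/2·2 + 1/2·11 = 6.5
F (MIN): min(18, 20) = 18
G (MIN): min(6, 9) = 6
E (MAX): max(18, 6) = 18
Root (MIN): min(6.5, 18) = 6.5

6.5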